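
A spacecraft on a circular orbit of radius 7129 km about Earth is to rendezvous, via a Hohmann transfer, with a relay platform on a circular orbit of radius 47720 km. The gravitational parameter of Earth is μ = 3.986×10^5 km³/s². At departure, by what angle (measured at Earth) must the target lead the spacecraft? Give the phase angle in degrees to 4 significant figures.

Transfer-ellipse semi-major axis a_t = (r₁ + r₂)/2 = (7129 + 47720)/2 = 27424.5 km.
The half-period of the transfer ellipse is t = π√(a_t³/μ) = 22600 s.
The target's mean motion on its circular orbit is ω₂ = √(μ/r₂³) = 6.056×10^-5 rad/s.
Angle swept by the target during transfer: ω₂·t = 1.3687 rad = 78.42°.
Arrival is 180° from departure on the ellipse, so φ = 180° − 78.42° = 101.6°.

φ = 101.6°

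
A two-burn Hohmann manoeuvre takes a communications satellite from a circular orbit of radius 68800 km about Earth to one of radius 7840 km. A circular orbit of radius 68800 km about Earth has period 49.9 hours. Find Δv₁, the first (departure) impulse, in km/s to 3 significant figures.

From Kepler's third law T² = 4π²r³/μ at r = 68800 km, T = 49.9 hours = 49.9 × 3600 s = 1.7964×10^5 s: μ = 4π²r³/T² = 3.98400×10^5 km³/s².
Transfer-ellipse semi-major axis a_t = (r₁ + r₂)/2 = (68800 + 7840)/2 = 38320 km.
Circular speed at r = 68800 km: v_c = √(μ/r) = 2.406 km/s.
Transfer-orbit speed at the same r (vis-viva, a = a_t): v_t = √[μ(2/r − 1/a_t)] = 1.088 km/s.
Δv₁ = |v_t − v_c| = |1.088 − 2.406| = 1.318 km/s.

Δv₁ = 1.32 km/s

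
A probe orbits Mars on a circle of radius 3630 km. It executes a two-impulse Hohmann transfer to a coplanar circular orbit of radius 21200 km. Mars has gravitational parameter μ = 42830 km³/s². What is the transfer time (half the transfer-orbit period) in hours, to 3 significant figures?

The Hohmann ellipse has a_t = (r₁ + r₂)/2 = 12415 km.
Transfer time t = π√(a_t³/μ) = π√((12415)³ / 42830) = 21000 s.
Converting: 21000 s ÷ 3600 s/hour = 5.83 hours.

t = 5.83 hours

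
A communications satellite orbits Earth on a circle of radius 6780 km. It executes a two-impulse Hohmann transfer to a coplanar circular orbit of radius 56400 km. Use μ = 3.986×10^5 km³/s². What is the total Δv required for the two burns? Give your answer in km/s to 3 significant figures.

Semi-major axis of the transfer orbit: a_t = (6780 + 56400)/2 = 31590 km.
At r₁ the circular-orbit speed is v₁ = √(μ/r₁) = 7.66750 km/s.
On the transfer ellipse at r₁, vis-viva gives v_p = √[μ(2/r₁ − 1/a_t)] = 10.2452 km/s.
First burn Δv₁ = |v_p − v₁| = 2.578 km/s.
Circular speed at r₂: v₂ = √(μ/r₂) = 2.6585 km/s.
Transfer-orbit speed at r₂: v_a = √[μ(2/r₂ − 1/a_t)] = 1.2316 km/s.
Second burn Δv₂ = |v₂ − v_a| = 1.427 km/s.
Δv = Δv₁ + Δv₂ = 2.578 + 1.427 = 4.005 km/s.

Δv = 4.00 km/s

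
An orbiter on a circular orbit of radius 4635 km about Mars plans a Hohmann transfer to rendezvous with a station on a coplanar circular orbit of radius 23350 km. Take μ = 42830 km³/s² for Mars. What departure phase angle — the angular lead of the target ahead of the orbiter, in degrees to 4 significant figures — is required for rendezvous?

φ = 96.50°

The Hohmann ellipse has a_t = (r₁ + r₂)/2 = 13992.5 km.
The half-period of the transfer ellipse is t = π√(a_t³/μ) = 25125.7 s.
Target angular speed ω₂ = √(μ/r₂³) = 5.80021×10^-5 rad/s.
Angle swept by the target during transfer: ω₂·t = 1.4573 rad = 83.50°.
Arrival is 180° from departure on the ellipse, so φ = 180° − 83.50° = 96.50°.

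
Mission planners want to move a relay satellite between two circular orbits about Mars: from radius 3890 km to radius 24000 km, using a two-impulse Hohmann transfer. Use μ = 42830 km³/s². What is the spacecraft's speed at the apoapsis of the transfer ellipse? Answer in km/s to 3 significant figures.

Semi-major axis of the transfer orbit: a_t = (3890 + 24000)/2 = 13945 km.
The apoapsis of the transfer ellipse is at r = 24000 km.
From the vis-viva equation, v = √[μ(2/r − 1/a_t)] = 0.7056 km/s.

v = 0.706 km/s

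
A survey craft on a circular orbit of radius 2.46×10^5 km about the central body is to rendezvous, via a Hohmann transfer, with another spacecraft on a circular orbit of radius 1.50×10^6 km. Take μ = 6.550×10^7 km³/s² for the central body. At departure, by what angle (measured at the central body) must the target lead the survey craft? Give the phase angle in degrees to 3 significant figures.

The Hohmann ellipse has a_t = (r₁ + r₂)/2 = 8.730×10^5 km.
Transfer time t = π√(a_t³/μ) = 3.1663×10^5 s.
The target's mean motion on its circular orbit is ω₂ = √(μ/r₂³) = 4.4054×10^-6 rad/s.
Angle swept by the target during transfer: ω₂·t = 1.3949 rad = 79.92°.
The survey craft traverses 180° on the transfer ellipse, so the target must lead by 180° − 79.92° = 100°.

φ = 100°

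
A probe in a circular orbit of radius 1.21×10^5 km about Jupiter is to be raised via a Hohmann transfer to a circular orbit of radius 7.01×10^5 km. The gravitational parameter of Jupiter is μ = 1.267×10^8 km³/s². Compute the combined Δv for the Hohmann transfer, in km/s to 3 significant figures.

Semi-major axis of the transfer orbit: a_t = (1.210×10^5 + 7.010×10^5)/2 = 4.110×10^5 km.
At r₁ the circular-orbit speed is v₁ = √(μ/r₁) = 32.359 km/s.
On the transfer ellipse at r₁, vis-viva equation gives v_p = √[μ(2/r₁ − 1/a_t)] = 42.260 km/s.
First burn Δv₁ = |v_p − v₁| = 9.901 km/s.
At r₂, v₂ = √(μ/r₂) = 13.444 km/s.
Transfer-orbit speed at r₂: v_a = √[μ(2/r₂ − 1/a_t)] = 7.2946 km/s.
Second burn Δv₂ = |v₂ − v_a| = 6.149 km/s.
Δv = Δv₁ + Δv₂ = 9.901 + 6.149 = 16.05 km/s.

Δv = 16.1 km/s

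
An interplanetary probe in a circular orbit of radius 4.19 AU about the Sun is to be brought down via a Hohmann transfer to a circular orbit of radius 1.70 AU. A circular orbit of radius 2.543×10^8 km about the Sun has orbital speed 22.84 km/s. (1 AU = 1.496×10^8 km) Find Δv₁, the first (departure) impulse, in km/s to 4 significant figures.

Δv₁ = 3.495 km/s

From the circular-orbit relation v² = μ/r at r = 2.543×10^8 km: μ = v²r = (22.84)² × 2.543×10^8 = 1.32660×10^11 km³/s².
In km: r₁ = 4.19 × 1.496×10^8 = 6.26824×10^8 km; r₂ = 1.70 × 1.496×10^8 = 2.5432×10^8 km.
Transfer-ellipse semi-major axis a_t = (r₁ + r₂)/2 = (6.26824×10^8 + 2.5432×10^8)/2 = 4.40572×10^8 km.
On the circular orbit at r = 6.26824×10^8 km, v_c = √(μ/r) = 14.548 km/s.
Transfer-orbit speed at the same r (vis-viva, a = a_t): v_t = √[μ(2/r − 1/a_t)] = 11.053 km/s.
Δv₁ = |v_t − v_c| = |11.053 − 14.548| = 3.495 km/s.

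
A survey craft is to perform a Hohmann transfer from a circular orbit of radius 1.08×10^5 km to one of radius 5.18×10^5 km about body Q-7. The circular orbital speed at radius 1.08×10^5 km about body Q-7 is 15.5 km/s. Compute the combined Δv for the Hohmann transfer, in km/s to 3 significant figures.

Δv = 7.36 km/s

From the circular-orbit relation v² = μ/r at r = 1.08×10^5 km: μ = v²r = (15.5)² × 1.08×10^5 = 2.59470×10^7 km³/s².
The Hohmann ellipse has a_t = (r₁ + r₂)/2 = 3.130×10^5 km.
Circular speed at r₁: v₁ = √(μ/r₁) = √(2.59470×10^7/1.080×10^5) = 15.50 km/s.
Transfer-orbit speed at r₁ (v² = μ(2/r − 1/a)): v_p = √[μ(2/r₁ − 1/a_t)] = 19.94 km/s.
First burn Δv₁ = |v_p − v₁| = 4.440 km/s.
At r₂, v₂ = √(μ/r₂) = 7.077 km/s.
Transfer-orbit speed at r₂: v_a = √[μ(2/r₂ − 1/a_t)] = 4.157 km/s.
Second burn Δv₂ = |v₂ − v_a| = 2.920 km/s.
Total Δv = Δv₁ + Δv₂ = 7.360 km/s.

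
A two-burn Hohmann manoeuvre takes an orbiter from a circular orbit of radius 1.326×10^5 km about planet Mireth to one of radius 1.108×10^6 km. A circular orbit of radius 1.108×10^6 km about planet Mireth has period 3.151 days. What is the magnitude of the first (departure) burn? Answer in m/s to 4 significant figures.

Δv₁ = 24870 m/s

From Kepler's third law T² = 4π²r³/μ at r = 1.108×10^6 km, T = 3.151 days = 3.151 × 86400 s = 2.722464×10^5 s: μ = 4π²r³/T² = 7.24527×10^8 km³/s².
Semi-major axis of the transfer orbit: a_t = (1.326×10^5 + 1.108×10^6)/2 = 6.203×10^5 km.
Circular speed at r = 1.326×10^5 km: v_c = √(μ/r) = 73.92 km/s.
Transfer-orbit speed at the same r (vis-viva, a = a_t): v_t = √[μ(2/r − 1/a_t)] = 98.79 km/s.
Δv₁ = |v_t − v_c| = |98.79 − 73.92| = 24.87 km/s.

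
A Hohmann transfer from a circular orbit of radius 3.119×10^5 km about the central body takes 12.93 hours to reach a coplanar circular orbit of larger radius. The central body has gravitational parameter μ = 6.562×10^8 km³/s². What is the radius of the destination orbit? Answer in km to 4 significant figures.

Transfer time t = 12.93 hours = 46548 s, and t = π√(a_t³/μ).
So a_t = (μ t²/π²)^(1/3) = (6.562×10^8 × (46548)² / π²)^(1/3) = 5.2422×10^5 km.
Since a_t = (r₁ + r₂)/2, r₂ = 2a_t − r₁ = 2×5.2422×10^5 − 3.119×10^5 = 7.3654×10^5 km.

r₂ = 7.365×10^5 km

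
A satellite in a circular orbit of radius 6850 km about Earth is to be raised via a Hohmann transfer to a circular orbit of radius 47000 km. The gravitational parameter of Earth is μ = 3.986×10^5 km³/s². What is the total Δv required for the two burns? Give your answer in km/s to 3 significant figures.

The Hohmann ellipse has a_t = (r₁ + r₂)/2 = 26925 km.
Circular speed at r₁: v₁ = √(μ/r₁) = √(3.986×10^5/6850) = 7.6282227 km/s.
Transfer-orbit speed at r₁ (vis-viva): v_p = √[μ(2/r₁ − 1/a_t)] = 10.078466 km/s.
First burn Δv₁ = |v_p − v₁| = 2.45024 km/s.
At r₂, v₂ = √(μ/r₂) = 2.91219 km/s.
Transfer-orbit speed at r₂: v_a = √[μ(2/r₂ − 1/a_t)] = 1.46888 km/s.
Second burn Δv₂ = |v₂ − v_a| = 1.44331 km/s.
Total Δv = Δv₁ + Δv₂ = 3.894 km/s.

Δv = 3.89 km/s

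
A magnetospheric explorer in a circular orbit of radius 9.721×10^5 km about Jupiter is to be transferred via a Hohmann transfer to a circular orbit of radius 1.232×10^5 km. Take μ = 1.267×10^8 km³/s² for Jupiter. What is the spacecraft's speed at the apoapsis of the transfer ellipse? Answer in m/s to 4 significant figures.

v = 5415 m/s

Semi-major axis of the transfer orbit: a_t = (9.721×10^5 + 1.232×10^5)/2 = 5.4765×10^5 km.
The apoapsis of the transfer ellipse is at r = 9.721×10^5 km.
Applying v² = μ(2/r − 1/a_t): v = 5.415 km/s.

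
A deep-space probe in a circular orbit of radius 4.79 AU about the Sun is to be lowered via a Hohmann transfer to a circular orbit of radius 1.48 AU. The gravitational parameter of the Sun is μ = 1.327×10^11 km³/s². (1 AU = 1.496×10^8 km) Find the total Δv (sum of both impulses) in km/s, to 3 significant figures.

In km: r₁ = 4.79 × 1.496×10^8 = 7.16584×10^8 km; r₂ = 1.48 × 1.496×10^8 = 2.21408×10^8 km.
The Hohmann ellipse has a_t = (r₁ + r₂)/2 = 4.68996×10^8 km.
Circular speed at r₁: v₁ = √(μ/r₁) = √(1.327×10^11/7.16584×10^8) = 13.608 km/s.
Transfer-orbit speed at r₁ (vis-viva equation): v_a = √[μ(2/r₁ − 1/a_t)] = 9.3501 km/s.
First burn Δv₁ = |v_a − v₁| = 4.258 km/s.
At r₂, v₂ = √(μ/r₂) = 24.48 km/s.
Transfer-orbit speed at r₂: v_p = √[μ(2/r₂ − 1/a_t)] = 30.26 km/s.
Second burn Δv₂ = |v₂ − v_p| = 5.780 km/s.
Δv = Δv₁ + Δv₂ = 4.258 + 5.780 = 10.04 km/s.

Δv = 10.0 km/s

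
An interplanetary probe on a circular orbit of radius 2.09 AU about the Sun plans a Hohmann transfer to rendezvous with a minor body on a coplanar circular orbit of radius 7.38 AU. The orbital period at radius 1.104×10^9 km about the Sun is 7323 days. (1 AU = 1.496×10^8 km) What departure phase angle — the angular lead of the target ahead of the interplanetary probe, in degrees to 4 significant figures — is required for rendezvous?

From Kepler's third law T² = 4π²r³/μ at r = 1.104×10^9 km, T = 7323 days = 7323 × 86400 s = 6.327072×10^8 s: μ = 4π²r³/T² = 1.32697×10^11 km³/s².
In km: r₁ = 2.09 × 1.496×10^8 = 3.12664×10^8 km; r₂ = 7.38 × 1.496×10^8 = 1.104048×10^9 km.
The Hohmann ellipse has a_t = (r₁ + r₂)/2 = 7.08356×10^8 km.
Transfer time t = π√(a_t³/μ) = 1.62591×10^8 s.
The target's mean motion on its circular orbit is ω₂ = √(μ/r₂³) = 9.92999×10^-9 rad/s.
Angle swept by the target during transfer: ω₂·t = 1.61453 rad = 92.51°.
Arrival is 180° from departure on the ellipse, so φ = 180° − 92.51° = 87.49°.

φ = 87.49°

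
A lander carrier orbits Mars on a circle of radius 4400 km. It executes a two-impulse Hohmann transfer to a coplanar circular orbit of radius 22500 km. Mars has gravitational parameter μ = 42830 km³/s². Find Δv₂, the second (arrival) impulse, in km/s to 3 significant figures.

The Hohmann ellipse has a_t = (r₁ + r₂)/2 = 13450 km.
Circular speed at r = 22500 km: v_c = √(μ/r) = 1.3797 km/s.
Vis-viva on the transfer ellipse at r = 22500 km gives v_t = √[μ(2/r − 1/a_t)] = 0.78913 km/s.
Δv₂ = |v_t − v_c| = |0.78913 − 1.3797| = 0.5906 km/s.

Δv₂ = 0.591 km/s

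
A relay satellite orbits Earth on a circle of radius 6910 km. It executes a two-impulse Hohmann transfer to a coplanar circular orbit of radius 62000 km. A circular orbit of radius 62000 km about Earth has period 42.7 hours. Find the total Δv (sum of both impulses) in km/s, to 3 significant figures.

Δv = 3.99 km/s

From Kepler's third law T² = 4π²r³/μ at r = 62000 km, T = 42.7 hours = 42.7 × 3600 s = 1.5372×10^5 s: μ = 4π²r³/T² = 3.98175×10^5 km³/s².
Semi-major axis of the transfer orbit: a_t = (6910 + 62000)/2 = 34455 km.
Circular speed at r₁: v₁ = √(μ/r₁) = √(3.98175×10^5/6910) = 7.5910 km/s.
Transfer-orbit speed at r₁ (v² = μ(2/r − 1/a)): v_p = √[μ(2/r₁ − 1/a_t)] = 10.183 km/s.
First burn Δv₁ = |v_p − v₁| = 2.592 km/s.
At r₂, v₂ = √(μ/r₂) = 2.534 km/s.
Transfer-orbit speed at r₂: v_a = √[μ(2/r₂ − 1/a_t)] = 1.135 km/s.
Second burn Δv₂ = |v₂ − v_a| = 1.399 km/s.
Total Δv = Δv₁ + Δv₂ = 3.991 km/s.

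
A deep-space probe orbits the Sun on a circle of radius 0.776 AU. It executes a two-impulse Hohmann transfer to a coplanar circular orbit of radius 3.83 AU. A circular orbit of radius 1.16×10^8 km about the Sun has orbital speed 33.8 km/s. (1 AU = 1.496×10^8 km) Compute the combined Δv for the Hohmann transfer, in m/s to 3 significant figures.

Δv = 16200 m/s

From the circular-orbit relation v² = μ/r at r = 1.16×10^8 km: μ = v²r = (33.8)² × 1.16×10^8 = 1.32523×10^11 km³/s².
In km: r₁ = 0.776 × 1.496×10^8 = 1.160896×10^8 km; r₂ = 3.83 × 1.496×10^8 = 5.72968×10^8 km.
Transfer-ellipse semi-major axis a_t = (r₁ + r₂)/2 = (1.160896×10^8 + 5.72968×10^8)/2 = 3.445288×10^8 km.
Circular speed at r₁: v₁ = √(μ/r₁) = √(1.32523×10^11/1.160896×10^8) = 33.787 km/s.
Transfer-orbit speed at r₁ (vis-viva equation): v_p = √[μ(2/r₁ − 1/a_t)] = 43.571 km/s.
First burn Δv₁ = |v_p − v₁| = 9.784 km/s.
Circular speed at r₂: v₂ = √(μ/r₂) = 15.208 km/s.
Transfer-orbit speed at r₂: v_a = √[μ(2/r₂ − 1/a_t)] = 8.8280 km/s.
Second burn Δv₂ = |v₂ − v_a| = 6.380 km/s.
Δv = Δv₁ + Δv₂ = 9.784 + 6.380 = 16.16 km/s.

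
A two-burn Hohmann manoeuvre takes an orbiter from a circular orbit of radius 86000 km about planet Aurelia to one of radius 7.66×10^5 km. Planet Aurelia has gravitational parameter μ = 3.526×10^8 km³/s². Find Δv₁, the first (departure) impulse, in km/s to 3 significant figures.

The Hohmann ellipse has a_t = (r₁ + r₂)/2 = 4.260×10^5 km.
On the circular orbit at r = 86000 km, v_c = √(μ/r) = 64.03 km/s.
Vis-viva on the transfer ellipse at r = 86000 km gives v_t = √[μ(2/r − 1/a_t)] = 85.86 km/s.
Δv₁ = |v_t − v_c| = |85.86 − 64.03| = 21.83 km/s.

Δv₁ = 21.8 km/s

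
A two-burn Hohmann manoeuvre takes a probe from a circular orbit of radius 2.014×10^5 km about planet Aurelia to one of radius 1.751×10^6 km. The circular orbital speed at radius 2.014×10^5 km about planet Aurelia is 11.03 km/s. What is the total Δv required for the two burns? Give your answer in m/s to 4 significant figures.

Δv = 5784 m/s

From the circular-orbit relation v² = μ/r at r = 2.014×10^5 km: μ = v²r = (11.03)² × 2.014×10^5 = 2.45025×10^7 km³/s².
The Hohmann ellipse has a_t = (r₁ + r₂)/2 = 9.762×10^5 km.
Circular speed at r₁: v₁ = √(μ/r₁) = √(2.45025×10^7/2.014×10^5) = 11.030 km/s.
On the transfer ellipse at r₁, vis-viva equation gives v_p = √[μ(2/r₁ − 1/a_t)] = 14.772 km/s.
First burn Δv₁ = |v_p − v₁| = 3.742 km/s.
At r₂, v₂ = √(μ/r₂) = 3.741 km/s.
Transfer-orbit speed at r₂: v_a = √[μ(2/r₂ − 1/a_t)] = 1.699 km/s.
Second burn Δv₂ = |v₂ − v_a| = 2.042 km/s.
Total Δv = Δv₁ + Δv₂ = 5.784 km/s.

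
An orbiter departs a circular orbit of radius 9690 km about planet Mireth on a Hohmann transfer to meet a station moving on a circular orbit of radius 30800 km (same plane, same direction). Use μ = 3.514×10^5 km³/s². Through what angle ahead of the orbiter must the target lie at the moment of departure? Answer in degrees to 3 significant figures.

φ = 84.1°

Transfer-ellipse semi-major axis a_t = (r₁ + r₂)/2 = (9690 + 30800)/2 = 20245 km.
Transfer time t = π√(a_t³/μ) = 15266 s.
The target's mean motion on its circular orbit is ω₂ = √(μ/r₂³) = 1.0967×10^-4 rad/s.
Angle swept by the target during transfer: ω₂·t = 1.6742 rad = 95.92°.
Arrival is 180° from departure on the ellipse, so φ = 180° − 95.92° = 84.1°.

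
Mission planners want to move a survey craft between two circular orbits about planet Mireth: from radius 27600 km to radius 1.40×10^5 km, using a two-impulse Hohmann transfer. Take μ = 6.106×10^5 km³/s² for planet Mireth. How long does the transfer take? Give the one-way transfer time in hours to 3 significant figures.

t = 27.1 hours

The Hohmann ellipse has a_t = (r₁ + r₂)/2 = 83800 km.
Transfer time t = π√(a_t³/μ) = π√((83800)³ / 6.106×10^5) = 97530 s.
Converting: 97530 s ÷ 3600 s/hour = 27.1 hours.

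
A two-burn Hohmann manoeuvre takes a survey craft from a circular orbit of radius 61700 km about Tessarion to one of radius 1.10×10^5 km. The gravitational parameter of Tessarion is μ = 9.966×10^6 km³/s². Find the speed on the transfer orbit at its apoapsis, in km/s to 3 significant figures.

Transfer-ellipse semi-major axis a_t = (r₁ + r₂)/2 = (61700 + 1.100×10^5)/2 = 85850 km.
At apoapsis, r = 1.100×10^5 km.
From the vis-viva equation, v = √[μ(2/r − 1/a_t)] = 8.069 km/s.

v = 8.07 km/s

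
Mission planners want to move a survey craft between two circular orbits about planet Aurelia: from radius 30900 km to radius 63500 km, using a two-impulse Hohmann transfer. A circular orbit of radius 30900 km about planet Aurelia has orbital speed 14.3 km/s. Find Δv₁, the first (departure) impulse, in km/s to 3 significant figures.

Δv₁ = 2.29 km/s

From the circular-orbit relation v² = μ/r at r = 30900 km: μ = v²r = (14.3)² × 30900 = 6.31874×10^6 km³/s².
Semi-major axis of the transfer orbit: a_t = (30900 + 63500)/2 = 47200 km.
Circular speed at r = 30900 km: v_c = √(μ/r) = 14.300 km/s.
Transfer-orbit speed at the same r (vis-viva, a = a_t): v_t = √[μ(2/r − 1/a_t)] = 16.586 km/s.
Δv₁ = |v_t − v_c| = |16.586 − 14.300| = 2.286 km/s.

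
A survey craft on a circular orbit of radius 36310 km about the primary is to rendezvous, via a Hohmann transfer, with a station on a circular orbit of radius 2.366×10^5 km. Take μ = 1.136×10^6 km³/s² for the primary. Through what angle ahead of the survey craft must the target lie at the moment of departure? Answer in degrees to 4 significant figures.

Semi-major axis of the transfer orbit: a_t = (36310 + 2.366×10^5)/2 = 1.36455×10^5 km.
Transfer time t = π√(a_t³/μ) = 1.486×10^5 s.
Target angular speed ω₂ = √(μ/r₂³) = 9.261×10^-6 rad/s.
Angle swept by the target during transfer: ω₂·t = 1.376 rad = 78.84°.
Arrival is 180° from departure on the ellipse, so φ = 180° − 78.84° = 101.2°.

φ = 101.2°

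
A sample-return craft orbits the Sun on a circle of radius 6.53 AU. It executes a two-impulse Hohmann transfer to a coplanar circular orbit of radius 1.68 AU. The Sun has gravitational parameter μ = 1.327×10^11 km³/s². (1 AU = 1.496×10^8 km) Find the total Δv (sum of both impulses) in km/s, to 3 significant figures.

In km: r₁ = 6.53 × 1.496×10^8 = 9.76888×10^8 km; r₂ = 1.68 × 1.496×10^8 = 2.51328×10^8 km.
Semi-major axis of the transfer orbit: a_t = (9.76888×10^8 + 2.51328×10^8)/2 = 6.14108×10^8 km.
Circular speed at r₁: v₁ = √(μ/r₁) = √(1.327×10^11/9.76888×10^8) = 11.655 km/s.
On the transfer ellipse at r₁, v² = μ(2/r − 1/a) gives v_a = √[μ(2/r₁ − 1/a_t)] = 7.4561 km/s.
First burn Δv₁ = |v_a − v₁| = 4.199 km/s.
At r₂, v₂ = √(μ/r₂) = 22.978 km/s.
Transfer-orbit speed at r₂: v_p = √[μ(2/r₂ − 1/a_t)] = 28.981 km/s.
Second burn Δv₂ = |v₂ − v_p| = 6.003 km/s.
Δv = Δv₁ + Δv₂ = 4.199 + 6.003 = 10.20 km/s.

Δv = 10.2 km/s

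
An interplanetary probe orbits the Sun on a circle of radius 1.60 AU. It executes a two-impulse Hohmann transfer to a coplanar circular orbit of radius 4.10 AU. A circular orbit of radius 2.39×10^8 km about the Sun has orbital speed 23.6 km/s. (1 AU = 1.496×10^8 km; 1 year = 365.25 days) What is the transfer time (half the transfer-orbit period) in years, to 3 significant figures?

t = 2.40 years

From the circular-orbit relation v² = μ/r at r = 2.39×10^8 km: μ = v²r = (23.6)² × 2.39×10^8 = 1.33113×10^11 km³/s².
In km: r₁ = 1.60 × 1.496×10^8 = 2.3936×10^8 km; r₂ = 4.10 × 1.496×10^8 = 6.1336×10^8 km.
The Hohmann ellipse has a_t = (r₁ + r₂)/2 = 4.2636×10^8 km.
Half the transfer-orbit period gives t = π√(a_t³/μ) = 7.581×10^7 s.
Converting: 7.581×10^7 s ÷ 3.15576×10^7 s/year (365.25 × 86400) = 2.40 years.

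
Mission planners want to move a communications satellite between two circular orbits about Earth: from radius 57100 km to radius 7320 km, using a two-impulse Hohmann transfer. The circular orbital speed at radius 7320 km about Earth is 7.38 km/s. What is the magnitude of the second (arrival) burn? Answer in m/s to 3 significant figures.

Δv₂ = 2450 m/s

From the circular-orbit relation v² = μ/r at r = 7320 km: μ = v²r = (7.38)² × 7320 = 3.98679×10^5 km³/s².
Semi-major axis of the transfer orbit: a_t = (57100 + 7320)/2 = 32210 km.
Circular speed at r = 7320 km: v_c = √(μ/r) = 7.380 km/s.
Vis-viva on the transfer ellipse at r = 7320 km gives v_t = √[μ(2/r − 1/a_t)] = 9.826 km/s.
Δv₂ = |v_t − v_c| = |9.826 − 7.380| = 2.446 km/s.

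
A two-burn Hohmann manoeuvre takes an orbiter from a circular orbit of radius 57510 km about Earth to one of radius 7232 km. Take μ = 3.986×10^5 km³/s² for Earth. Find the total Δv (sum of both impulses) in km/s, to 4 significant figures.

Transfer-ellipse semi-major axis a_t = (r₁ + r₂)/2 = (57510 + 7232)/2 = 32371 km.
At r₁ the circular-orbit speed is v₁ = √(μ/r₁) = 2.6327 km/s.
On the transfer ellipse at r₁, vis-viva gives v_a = √[μ(2/r₁ − 1/a_t)] = 1.2444 km/s.
First burn Δv₁ = |v_a − v₁| = 1.3883 km/s.
Circular speed at r₂: v₂ = √(μ/r₂) = 7.4240 km/s.
Transfer-orbit speed at r₂: v_p = √[μ(2/r₂ − 1/a_t)] = 9.8954 km/s.
Second burn Δv₂ = |v₂ − v_p| = 2.4714 km/s.
Total Δv = Δv₁ + Δv₂ = 3.860 km/s.

Δv = 3.860 km/s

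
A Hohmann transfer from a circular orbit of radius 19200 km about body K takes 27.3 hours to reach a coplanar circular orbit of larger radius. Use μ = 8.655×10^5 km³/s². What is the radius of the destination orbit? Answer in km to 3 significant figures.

Transfer time t = 27.3 hours = 98280 s, and t = π√(a_t³/μ).
So a_t = (μ t²/π²)^(1/3) = (8.655×10^5 × (98280)² / π²)^(1/3) = 94616 km.
Since a_t = (r₁ + r₂)/2, r₂ = 2a_t − r₁ = 2×94616 − 19200 = 1.70032×10^5 km.

r₂ = 1.70×10^5 km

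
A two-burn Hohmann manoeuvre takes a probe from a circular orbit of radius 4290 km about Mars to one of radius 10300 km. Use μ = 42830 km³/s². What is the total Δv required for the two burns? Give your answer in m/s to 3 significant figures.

Δv = 1070 m/s

Transfer-ellipse semi-major axis a_t = (r₁ + r₂)/2 = (4290 + 10300)/2 = 7295 km.
At r₁ the circular-orbit speed is v₁ = √(μ/r₁) = 3.1597 km/s.
On the transfer ellipse at r₁, v² = μ(2/r − 1/a) gives v_p = √[μ(2/r₁ − 1/a_t)] = 3.7545 km/s.
First burn Δv₁ = |v_p − v₁| = 0.5948 km/s.
Circular speed at r₂: v₂ = √(μ/r₂) = 2.0392 km/s.
Transfer-orbit speed at r₂: v_a = √[μ(2/r₂ − 1/a_t)] = 1.5638 km/s.
Second burn Δv₂ = |v₂ − v_a| = 0.4754 km/s.
Δv = Δv₁ + Δv₂ = 0.5948 + 0.4754 = 1.070 km/s.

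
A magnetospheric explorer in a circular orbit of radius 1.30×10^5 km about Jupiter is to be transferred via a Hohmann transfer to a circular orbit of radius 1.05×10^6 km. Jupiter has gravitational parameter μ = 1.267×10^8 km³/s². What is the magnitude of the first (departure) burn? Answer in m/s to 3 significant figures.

Δv₁ = 10400 m/s

The Hohmann ellipse has a_t = (r₁ + r₂)/2 = 5.900×10^5 km.
On the circular orbit at r = 1.300×10^5 km, v_c = √(μ/r) = 31.22 km/s.
Vis-viva on the transfer ellipse at r = 1.300×10^5 km gives v_t = √[μ(2/r − 1/a_t)] = 41.65 km/s.
Δv₁ = |v_t − v_c| = |41.65 − 31.22| = 10.43 km/s.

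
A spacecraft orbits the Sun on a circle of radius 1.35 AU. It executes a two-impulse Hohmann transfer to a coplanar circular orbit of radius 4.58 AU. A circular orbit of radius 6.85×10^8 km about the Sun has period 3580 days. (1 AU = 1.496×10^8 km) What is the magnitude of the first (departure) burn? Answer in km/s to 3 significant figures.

From Kepler's third law T² = 4π²r³/μ at r = 6.85×10^8 km, T = 3580 days = 3580 × 86400 s = 3.09312×10^8 s: μ = 4π²r³/T² = 1.32629×10^11 km³/s².
In km: r₁ = 1.35 × 1.496×10^8 = 2.0196×10^8 km; r₂ = 4.58 × 1.496×10^8 = 6.85168×10^8 km.
Transfer-ellipse semi-major axis a_t = (r₁ + r₂)/2 = (2.0196×10^8 + 6.85168×10^8)/2 = 4.43564×10^8 km.
Circular speed at r = 2.0196×10^8 km: v_c = √(μ/r) = 25.62632 km/s.
Vis-viva on the transfer ellipse at r = 2.0196×10^8 km gives v_t = √[μ(2/r − 1/a_t)] = 31.84980 km/s.
Δv₁ = |v_t − v_c| = |31.84980 − 25.62632| = 6.223 km/s.

Δv₁ = 6.22 km/s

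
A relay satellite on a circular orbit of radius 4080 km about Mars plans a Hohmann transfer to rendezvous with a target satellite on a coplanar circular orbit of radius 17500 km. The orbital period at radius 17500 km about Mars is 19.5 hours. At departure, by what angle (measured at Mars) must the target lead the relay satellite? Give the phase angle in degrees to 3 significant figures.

From Kepler's third law T² = 4π²r³/μ at r = 17500 km, T = 19.5 hours = 19.5 × 3600 s = 70200 s: μ = 4π²r³/T² = 42933.8 km³/s².
Semi-major axis of the transfer orbit: a_t = (4080 + 17500)/2 = 10790 km.
Transfer time t = π√(a_t³/μ) = 16993.5 s.
Target angular speed ω₂ = √(μ/r₂³) = 8.95041×10^-5 rad/s.
Angle swept by the target during transfer: ω₂·t = 1.52099 rad = 87.146°.
The relay satellite traverses 180° on the transfer ellipse, so the target must lead by 180° − 87.146° = 92.9°.

φ = 92.9°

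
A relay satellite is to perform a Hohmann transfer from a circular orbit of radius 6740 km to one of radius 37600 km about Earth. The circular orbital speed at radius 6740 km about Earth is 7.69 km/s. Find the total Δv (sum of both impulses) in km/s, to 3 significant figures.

Δv = 3.79 km/s

From the circular-orbit relation v² = μ/r at r = 6740 km: μ = v²r = (7.69)² × 6740 = 3.98577×10^5 km³/s².
The Hohmann ellipse has a_t = (r₁ + r₂)/2 = 22170 km.
At r₁ the circular-orbit speed is v₁ = √(μ/r₁) = 7.69000 km/s.
Transfer-orbit speed at r₁ (vis-viva): v_p = √[μ(2/r₁ − 1/a_t)] = 10.0147 km/s.
First burn Δv₁ = |v_p − v₁| = 2.3247 km/s.
At r₂, v₂ = √(μ/r₂) = 3.2558 km/s.
Transfer-orbit speed at r₂: v_a = √[μ(2/r₂ − 1/a_t)] = 1.7952 km/s.
Second burn Δv₂ = |v₂ − v_a| = 1.4606 km/s.
Total Δv = Δv₁ + Δv₂ = 3.785 km/s.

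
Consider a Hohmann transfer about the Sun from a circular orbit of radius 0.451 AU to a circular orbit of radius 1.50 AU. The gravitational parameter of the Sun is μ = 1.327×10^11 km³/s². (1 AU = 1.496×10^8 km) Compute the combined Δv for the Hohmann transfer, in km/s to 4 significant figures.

In km: r₁ = 0.451 × 1.496×10^8 = 6.74696×10^7 km; r₂ = 1.50 × 1.496×10^8 = 2.244×10^8 km.
Transfer-ellipse semi-major axis a_t = (r₁ + r₂)/2 = (6.74696×10^7 + 2.244×10^8)/2 = 1.459348×10^8 km.
At r₁ the circular-orbit speed is v₁ = √(μ/r₁) = 44.34875 km/s.
Transfer-orbit speed at r₁ (vis-viva equation): v_p = √[μ(2/r₁ − 1/a_t)] = 54.99376 km/s.
First burn Δv₁ = |v_p − v₁| = 10.65 km/s.
Circular speed at r₂: v₂ = √(μ/r₂) = 24.318 km/s.
Transfer-orbit speed at r₂: v_a = √[μ(2/r₂ − 1/a_t)] = 16.535 km/s.
Second burn Δv₂ = |v₂ − v_a| = 7.783 km/s.
Δv = Δv₁ + Δv₂ = 10.65 + 7.783 = 18.43 km/s.

Δv = 18.43 km/s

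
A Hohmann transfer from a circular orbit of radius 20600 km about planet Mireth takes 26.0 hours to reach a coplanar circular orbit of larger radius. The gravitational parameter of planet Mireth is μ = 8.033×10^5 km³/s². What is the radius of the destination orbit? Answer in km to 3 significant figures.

Transfer time t = 26.0 hours = 93600 s, and t = π√(a_t³/μ).
So a_t = (μ t²/π²)^(1/3) = (8.033×10^5 × (93600)² / π²)^(1/3) = 89339 km.
Since a_t = (r₁ + r₂)/2, r₂ = 2a_t − r₁ = 2×89339 − 20600 = 1.58078×10^5 km.

r₂ = 1.58×10^5 km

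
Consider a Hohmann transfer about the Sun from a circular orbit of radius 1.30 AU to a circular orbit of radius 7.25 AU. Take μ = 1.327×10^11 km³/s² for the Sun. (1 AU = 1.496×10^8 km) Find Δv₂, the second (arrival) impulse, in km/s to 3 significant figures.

Δv₂ = 4.96 km/s

In km: r₁ = 1.30 × 1.496×10^8 = 1.9448×10^8 km; r₂ = 7.25 × 1.496×10^8 = 1.0846×10^9 km.
Semi-major axis of the transfer orbit: a_t = (1.9448×10^8 + 1.0846×10^9)/2 = 6.3954×10^8 km.
Circular speed at r = 1.0846×10^9 km: v_c = √(μ/r) = 11.0612 km/s.
Vis-viva on the transfer ellipse at r = 1.0846×10^9 km gives v_t = √[μ(2/r − 1/a_t)] = 6.09964 km/s.
Δv₂ = |v_t − v_c| = |6.09964 − 11.0612| = 4.962 km/s.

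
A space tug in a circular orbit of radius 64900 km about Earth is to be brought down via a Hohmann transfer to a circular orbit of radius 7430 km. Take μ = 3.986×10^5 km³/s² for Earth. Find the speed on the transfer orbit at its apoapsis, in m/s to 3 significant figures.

Semi-major axis of the transfer orbit: a_t = (64900 + 7430)/2 = 36165 km.
The apoapsis of the transfer ellipse is at r = 64900 km.
Applying v² = μ(2/r − 1/a_t): v = 1.123 km/s.

v = 1120 m/s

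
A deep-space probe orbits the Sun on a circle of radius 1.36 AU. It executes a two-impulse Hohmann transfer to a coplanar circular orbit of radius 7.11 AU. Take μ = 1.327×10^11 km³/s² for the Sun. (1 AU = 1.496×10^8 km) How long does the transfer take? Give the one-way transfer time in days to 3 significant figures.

t = 1590 days

In km: r₁ = 1.36 × 1.496×10^8 = 2.03456×10^8 km; r₂ = 7.11 × 1.496×10^8 = 1.063656×10^9 km.
The Hohmann ellipse has a_t = (r₁ + r₂)/2 = 6.33556×10^8 km.
Transfer time t = π√(a_t³/μ) = π√((6.33556×10^8)³ / 1.327×10^11) = 1.375×10^8 s.
Converting: 1.375×10^8 s ÷ 86400 s/day = 1590 days.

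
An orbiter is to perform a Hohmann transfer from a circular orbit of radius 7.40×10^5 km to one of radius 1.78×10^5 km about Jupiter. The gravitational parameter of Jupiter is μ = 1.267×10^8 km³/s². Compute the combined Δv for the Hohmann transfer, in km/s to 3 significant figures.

Semi-major axis of the transfer orbit: a_t = (7.400×10^5 + 1.780×10^5)/2 = 4.590×10^5 km.
Circular speed at r₁: v₁ = √(μ/r₁) = √(1.267×10^8/7.400×10^5) = 13.08496 km/s.
On the transfer ellipse at r₁, vis-viva gives v_a = √[μ(2/r₁ − 1/a_t)] = 8.148471 km/s.
First burn Δv₁ = |v_a − v₁| = 4.936 km/s.
Circular speed at r₂: v₂ = √(μ/r₂) = 26.680 km/s.
Transfer-orbit speed at r₂: v_p = √[μ(2/r₂ − 1/a_t)] = 33.876 km/s.
Second burn Δv₂ = |v₂ − v_p| = 7.196 km/s.
Total Δv = Δv₁ + Δv₂ = 12.13 km/s.

Δv = 12.1 km/s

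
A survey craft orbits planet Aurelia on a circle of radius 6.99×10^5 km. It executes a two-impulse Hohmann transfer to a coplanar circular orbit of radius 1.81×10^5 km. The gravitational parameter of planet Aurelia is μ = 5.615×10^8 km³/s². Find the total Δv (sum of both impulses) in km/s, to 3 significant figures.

Semi-major axis of the transfer orbit: a_t = (6.990×10^5 + 1.810×10^5)/2 = 4.400×10^5 km.
At r₁ the circular-orbit speed is v₁ = √(μ/r₁) = 28.342 km/s.
On the transfer ellipse at r₁, vis-viva equation gives v_a = √[μ(2/r₁ − 1/a_t)] = 18.178 km/s.
First burn Δv₁ = |v_a − v₁| = 10.164 km/s.
Circular speed at r₂: v₂ = √(μ/r₂) = 55.6975 km/s.
Transfer-orbit speed at r₂: v_p = √[μ(2/r₂ − 1/a_t)] = 70.2017 km/s.
Second burn Δv₂ = |v₂ − v_p| = 14.504 km/s.
Δv = Δv₁ + Δv₂ = 10.164 + 14.504 = 24.67 km/s.

Δv = 24.7 km/s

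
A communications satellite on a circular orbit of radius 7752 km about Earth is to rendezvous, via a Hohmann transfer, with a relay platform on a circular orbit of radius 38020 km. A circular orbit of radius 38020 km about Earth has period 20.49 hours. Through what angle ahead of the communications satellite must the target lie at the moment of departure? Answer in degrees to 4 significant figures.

From Kepler's third law T² = 4π²r³/μ at r = 38020 km, T = 20.49 hours = 20.49 × 3600 s = 73764 s: μ = 4π²r³/T² = 3.98756×10^5 km³/s².
Semi-major axis of the transfer orbit: a_t = (7752 + 38020)/2 = 22886 km.
The half-period of the transfer ellipse is t = π√(a_t³/μ) = 17225 s.
The target's mean motion on its circular orbit is ω₂ = √(μ/r₂³) = 8.5180×10^-5 rad/s.
Angle swept by the target during transfer: ω₂·t = 1.4672 rad = 84.06°.
The communications satellite traverses 180° on the transfer ellipse, so the target must lead by 180° − 84.06° = 95.94°.

φ = 95.94°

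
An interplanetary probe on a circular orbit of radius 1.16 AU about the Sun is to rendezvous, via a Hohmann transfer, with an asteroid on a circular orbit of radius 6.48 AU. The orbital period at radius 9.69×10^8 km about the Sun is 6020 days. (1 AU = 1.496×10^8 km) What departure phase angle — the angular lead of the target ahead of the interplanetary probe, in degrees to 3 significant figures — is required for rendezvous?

φ = 98.5°

From Kepler's third law T² = 4π²r³/μ at r = 9.69×10^8 km, T = 6020 days = 6020 × 86400 s = 5.20128×10^8 s: μ = 4π²r³/T² = 1.32773×10^11 km³/s².
In km: r₁ = 1.16 × 1.496×10^8 = 1.73536×10^8 km; r₂ = 6.48 × 1.496×10^8 = 9.69408×10^8 km.
Transfer-ellipse semi-major axis a_t = (r₁ + r₂)/2 = (1.73536×10^8 + 9.69408×10^8)/2 = 5.71472×10^8 km.
The half-period of the transfer ellipse is t = π√(a_t³/μ) = 1.178×10^8 s.
The target's mean motion on its circular orbit is ω₂ = √(μ/r₂³) = 1.207×10^-8 rad/s.
Angle swept by the target during transfer: ω₂·t = 1.422 rad = 81.47°.
The interplanetary probe traverses 180° on the transfer ellipse, so the target must lead by 180° − 81.47° = 98.5°.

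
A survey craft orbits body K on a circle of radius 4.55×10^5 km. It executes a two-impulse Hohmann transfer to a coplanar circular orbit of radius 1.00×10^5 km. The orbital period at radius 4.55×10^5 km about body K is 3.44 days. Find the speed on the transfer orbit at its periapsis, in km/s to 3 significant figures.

From Kepler's third law T² = 4π²r³/μ at r = 4.55×10^5 km, T = 3.44 days = 3.44 × 86400 s = 2.97216×10^5 s: μ = 4π²r³/T² = 4.20968×10^7 km³/s².
Semi-major axis of the transfer orbit: a_t = (4.550×10^5 + 1.000×10^5)/2 = 2.775×10^5 km.
At periapsis, r = 1.000×10^5 km.
Vis-viva: v = √[μ(2/r − 1/a_t)] = √[4.20968×10^7 × (2/1.000×10^5 − 1/2.775×10^5)] = 26.27 km/s.

v = 26.3 km/s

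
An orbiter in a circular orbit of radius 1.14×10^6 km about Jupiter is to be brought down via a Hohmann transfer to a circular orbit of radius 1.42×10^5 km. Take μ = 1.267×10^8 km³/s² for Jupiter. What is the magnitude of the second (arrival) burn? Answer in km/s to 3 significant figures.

The Hohmann ellipse has a_t = (r₁ + r₂)/2 = 6.410×10^5 km.
On the circular orbit at r = 1.420×10^5 km, v_c = √(μ/r) = 29.8706 km/s.
Vis-viva on the transfer ellipse at r = 1.420×10^5 km gives v_t = √[μ(2/r − 1/a_t)] = 39.8352 km/s.
Δv₂ = |v_t − v_c| = |39.8352 − 29.8706| = 9.965 km/s.

Δv₂ = 9.96 km/s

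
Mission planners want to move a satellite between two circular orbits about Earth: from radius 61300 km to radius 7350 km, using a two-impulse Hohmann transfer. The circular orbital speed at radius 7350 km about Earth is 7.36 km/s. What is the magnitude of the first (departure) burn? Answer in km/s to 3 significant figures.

From the circular-orbit relation v² = μ/r at r = 7350 km: μ = v²r = (7.36)² × 7350 = 3.98147×10^5 km³/s².
Transfer-ellipse semi-major axis a_t = (r₁ + r₂)/2 = (61300 + 7350)/2 = 34325 km.
Circular speed at r = 61300 km: v_c = √(μ/r) = 2.5485 km/s.
Transfer-orbit speed at the same r (vis-viva, a = a_t): v_t = √[μ(2/r − 1/a_t)] = 1.1793 km/s.
Δv₁ = |v_t − v_c| = |1.1793 − 2.5485| = 1.369 km/s.

Δv₁ = 1.37 km/s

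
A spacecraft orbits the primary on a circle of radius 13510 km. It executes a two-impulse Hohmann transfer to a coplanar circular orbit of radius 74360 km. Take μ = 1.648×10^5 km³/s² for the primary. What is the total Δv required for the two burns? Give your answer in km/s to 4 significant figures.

Δv = 1.714 km/s

The Hohmann ellipse has a_t = (r₁ + r₂)/2 = 43935 km.
At r₁ the circular-orbit speed is v₁ = √(μ/r₁) = 3.493 km/s.
Transfer-orbit speed at r₁ (vis-viva): v_p = √[μ(2/r₁ − 1/a_t)] = 4.544 km/s.
First burn Δv₁ = |v_p − v₁| = 1.051 km/s.
At r₂, v₂ = √(μ/r₂) = 1.4887 km/s.
Transfer-orbit speed at r₂: v_a = √[μ(2/r₂ − 1/a_t)] = 0.82553 km/s.
Second burn Δv₂ = |v₂ − v_a| = 0.6632 km/s.
Total Δv = Δv₁ + Δv₂ = 1.714 km/s.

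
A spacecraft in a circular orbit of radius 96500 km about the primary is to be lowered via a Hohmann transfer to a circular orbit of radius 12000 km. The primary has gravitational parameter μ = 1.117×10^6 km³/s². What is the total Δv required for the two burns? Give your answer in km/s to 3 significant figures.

Δv = 5.02 km/s

Semi-major axis of the transfer orbit: a_t = (96500 + 12000)/2 = 54250 km.
At r₁ the circular-orbit speed is v₁ = √(μ/r₁) = 3.402 km/s.
On the transfer ellipse at r₁, vis-viva gives v_a = √[μ(2/r₁ − 1/a_t)] = 1.600 km/s.
First burn Δv₁ = |v_a − v₁| = 1.802 km/s.
Circular speed at r₂: v₂ = √(μ/r₂) = 9.6480 km/s.
Transfer-orbit speed at r₂: v_p = √[μ(2/r₂ − 1/a_t)] = 12.868 km/s.
Second burn Δv₂ = |v₂ − v_p| = 3.220 km/s.
Δv = Δv₁ + Δv₂ = 1.802 + 3.220 = 5.022 km/s.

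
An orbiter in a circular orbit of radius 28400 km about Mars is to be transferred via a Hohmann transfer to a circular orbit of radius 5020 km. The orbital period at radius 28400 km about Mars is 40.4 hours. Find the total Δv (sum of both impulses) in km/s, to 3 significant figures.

Δv = 1.44 km/s

From Kepler's third law T² = 4π²r³/μ at r = 28400 km, T = 40.4 hours = 40.4 × 3600 s = 1.4544×10^5 s: μ = 4π²r³/T² = 42751.1 km³/s².
The Hohmann ellipse has a_t = (r₁ + r₂)/2 = 16710 km.
Circular speed at r₁: v₁ = √(μ/r₁) = √(42751.1/28400) = 1.2269 km/s.
On the transfer ellipse at r₁, vis-viva gives v_a = √[μ(2/r₁ − 1/a_t)] = 0.67248 km/s.
First burn Δv₁ = |v_a − v₁| = 0.5544 km/s.
Circular speed at r₂: v₂ = √(μ/r₂) = 2.91824 km/s.
Transfer-orbit speed at r₂: v_p = √[μ(2/r₂ − 1/a_t)] = 3.80446 km/s.
Second burn Δv₂ = |v₂ − v_p| = 0.8862 km/s.
Δv = Δv₁ + Δv₂ = 0.5544 + 0.8862 = 1.441 km/s.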